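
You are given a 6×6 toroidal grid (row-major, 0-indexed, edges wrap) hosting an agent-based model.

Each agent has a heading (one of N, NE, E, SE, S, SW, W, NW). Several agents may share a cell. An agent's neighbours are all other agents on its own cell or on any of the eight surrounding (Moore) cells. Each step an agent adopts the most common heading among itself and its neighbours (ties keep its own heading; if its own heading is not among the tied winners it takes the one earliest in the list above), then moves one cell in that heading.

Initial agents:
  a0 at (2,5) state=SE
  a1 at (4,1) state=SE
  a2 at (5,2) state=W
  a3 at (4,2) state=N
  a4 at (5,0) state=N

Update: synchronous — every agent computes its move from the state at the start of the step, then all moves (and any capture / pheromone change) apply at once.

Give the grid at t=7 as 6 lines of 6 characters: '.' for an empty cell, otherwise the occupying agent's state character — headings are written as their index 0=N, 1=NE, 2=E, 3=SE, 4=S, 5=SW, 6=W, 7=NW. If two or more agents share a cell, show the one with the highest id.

......
......
......
000...
0.0...
......

t=1: a0@(3,0):SE a1@(3,1):N a2@(5,1):W a3@(3,2):N a4@(4,0):N
t=2: a0@(2,0):N a1@(2,1):N a2@(5,0):W a3@(2,2):N a4@(3,0):N
t=3: a0@(1,0):N a1@(1,1):N a2@(5,5):W a3@(1,2):N a4@(2,0):N
t=4: a0@(0,0):N a1@(0,1):N a2@(5,4):W a3@(0,2):N a4@(1,0):N
t=5: a0@(5,0):N a1@(5,1):N a2@(5,3):W a3@(5,2):N a4@(0,0):N
t=6: a0@(4,0):N a1@(4,1):N a2@(5,2):W a3@(4,2):N a4@(5,0):N
t=7: a0@(3,0):N a1@(3,1):N a2@(4,2):N a3@(3,2):N a4@(4,0):N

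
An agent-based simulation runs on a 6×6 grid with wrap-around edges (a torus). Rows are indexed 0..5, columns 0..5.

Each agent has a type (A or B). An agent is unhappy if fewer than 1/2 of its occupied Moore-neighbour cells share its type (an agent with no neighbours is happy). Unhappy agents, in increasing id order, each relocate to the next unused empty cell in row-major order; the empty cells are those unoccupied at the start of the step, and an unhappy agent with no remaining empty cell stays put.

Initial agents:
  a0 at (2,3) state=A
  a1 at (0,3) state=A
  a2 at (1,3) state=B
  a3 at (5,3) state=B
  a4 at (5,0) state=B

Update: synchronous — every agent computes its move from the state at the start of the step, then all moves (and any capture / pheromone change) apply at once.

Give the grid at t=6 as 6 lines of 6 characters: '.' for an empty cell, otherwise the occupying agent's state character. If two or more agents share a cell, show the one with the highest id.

t=1: a0@(0,0):A a1@(0,1):A a2@(0,2):B a3@(0,4):B a4@(5,0):B
t=2: a0@(0,0):A a1@(0,3):A a2@(0,5):B a3@(0,4):B a4@(1,0):B
t=3: a0@(0,1):A a1@(0,2):A a2@(0,5):B a3@(0,4):B a4@(1,0):B
t=4: (unchanged — steady state)

.AA.BB
B.....
......
......
......
......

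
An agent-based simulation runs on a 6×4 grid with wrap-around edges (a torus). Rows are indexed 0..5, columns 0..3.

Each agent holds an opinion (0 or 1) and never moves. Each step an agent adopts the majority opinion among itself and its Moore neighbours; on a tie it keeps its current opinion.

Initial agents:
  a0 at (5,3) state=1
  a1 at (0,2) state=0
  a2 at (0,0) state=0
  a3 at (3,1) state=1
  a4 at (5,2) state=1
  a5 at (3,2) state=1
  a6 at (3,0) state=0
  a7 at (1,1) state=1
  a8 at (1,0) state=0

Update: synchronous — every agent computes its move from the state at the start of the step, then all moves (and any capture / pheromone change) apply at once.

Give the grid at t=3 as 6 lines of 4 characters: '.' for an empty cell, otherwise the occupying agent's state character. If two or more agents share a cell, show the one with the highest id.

0.1.
00..
....
011.
....
..11

t=1: a0@(5,3):1 a1@(0,2):1 a2@(0,0):0 a3@(3,1):1 a4@(5,2):1 a5@(3,2):1 a6@(3,0):0 a7@(1,1):0 a8@(1,0):0
t=2: (unchanged — steady state)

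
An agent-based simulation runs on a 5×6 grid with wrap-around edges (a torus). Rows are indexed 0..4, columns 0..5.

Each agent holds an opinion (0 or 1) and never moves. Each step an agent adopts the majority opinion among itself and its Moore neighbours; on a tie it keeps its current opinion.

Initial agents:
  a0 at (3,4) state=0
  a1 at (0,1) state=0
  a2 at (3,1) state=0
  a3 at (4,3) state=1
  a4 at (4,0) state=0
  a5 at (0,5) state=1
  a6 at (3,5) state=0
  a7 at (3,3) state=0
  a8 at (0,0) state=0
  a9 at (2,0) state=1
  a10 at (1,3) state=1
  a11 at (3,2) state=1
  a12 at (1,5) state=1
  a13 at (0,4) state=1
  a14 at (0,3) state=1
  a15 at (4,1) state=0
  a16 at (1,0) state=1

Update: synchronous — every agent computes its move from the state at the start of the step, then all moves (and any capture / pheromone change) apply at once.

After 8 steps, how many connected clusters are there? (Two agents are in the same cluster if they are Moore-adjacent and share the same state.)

2

t=1: a0@(3,4):0 a1@(0,1):0 a2@(3,1):0 a3@(4,3):1 a4@(4,0):0 a5@(0,5):1 a6@(3,5):0 a7@(3,3):0 a8@(0,0):0 a9@(2,0):1 a10@(1,3):1 a11@(3,2):0 a12@(1,5):1 a13@(0,4):1 a14@(0,3):1 a15@(4,1):0 a16@(1,0):1
t=2: (unchanged — steady state)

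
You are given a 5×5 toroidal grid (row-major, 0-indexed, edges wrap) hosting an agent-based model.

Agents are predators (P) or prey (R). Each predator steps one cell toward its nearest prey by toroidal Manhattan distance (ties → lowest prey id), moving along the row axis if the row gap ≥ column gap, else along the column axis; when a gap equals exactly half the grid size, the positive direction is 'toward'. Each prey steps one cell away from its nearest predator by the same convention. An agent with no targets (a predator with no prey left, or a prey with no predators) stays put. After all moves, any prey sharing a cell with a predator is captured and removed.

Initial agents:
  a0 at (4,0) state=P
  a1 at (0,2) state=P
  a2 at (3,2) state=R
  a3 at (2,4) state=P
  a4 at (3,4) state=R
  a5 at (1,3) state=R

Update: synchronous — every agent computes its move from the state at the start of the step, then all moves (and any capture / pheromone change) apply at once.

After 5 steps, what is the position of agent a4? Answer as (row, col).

(3, 4)

t=1: a0@(3,0):P a1@(4,2):P a2@(2,2):R a3@(3,4):P a4@(4,4):R a5@(2,3):R
t=2: a0@(4,0):P a1@(3,2):P a2@(1,2):R a3@(4,4):P a4@(0,4):R a5@(1,3):R
t=3: a0@(0,0):P a1@(2,2):P a2@(0,2):R a3@(0,4):P a4@(1,4):R a5@(0,3):R
t=4: a0@(0,1):P a1@(1,2):P a2@(0,3):R a3@(1,4):P a4@(2,4):R a5@(0,2):R
t=5: a0@(0,2):P a1@(0,2):P a2@(0,4):R a3@(2,4):P a4@(3,4):R a5@(0,3):R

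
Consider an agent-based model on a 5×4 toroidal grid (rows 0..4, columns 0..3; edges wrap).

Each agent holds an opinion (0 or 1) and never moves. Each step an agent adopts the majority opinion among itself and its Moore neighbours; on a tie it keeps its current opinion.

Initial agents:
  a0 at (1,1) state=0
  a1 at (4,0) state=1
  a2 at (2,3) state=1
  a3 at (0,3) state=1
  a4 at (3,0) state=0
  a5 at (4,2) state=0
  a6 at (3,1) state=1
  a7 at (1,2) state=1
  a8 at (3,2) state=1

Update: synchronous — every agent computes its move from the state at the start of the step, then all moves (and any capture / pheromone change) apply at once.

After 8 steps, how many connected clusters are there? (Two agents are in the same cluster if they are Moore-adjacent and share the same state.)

2

t=1: a0@(1,1):0 a1@(4,0):1 a2@(2,3):1 a3@(0,3):1 a4@(3,0):1 a5@(4,2):1 a6@(3,1):1 a7@(1,2):1 a8@(3,2):1
t=2: (unchanged — steady state)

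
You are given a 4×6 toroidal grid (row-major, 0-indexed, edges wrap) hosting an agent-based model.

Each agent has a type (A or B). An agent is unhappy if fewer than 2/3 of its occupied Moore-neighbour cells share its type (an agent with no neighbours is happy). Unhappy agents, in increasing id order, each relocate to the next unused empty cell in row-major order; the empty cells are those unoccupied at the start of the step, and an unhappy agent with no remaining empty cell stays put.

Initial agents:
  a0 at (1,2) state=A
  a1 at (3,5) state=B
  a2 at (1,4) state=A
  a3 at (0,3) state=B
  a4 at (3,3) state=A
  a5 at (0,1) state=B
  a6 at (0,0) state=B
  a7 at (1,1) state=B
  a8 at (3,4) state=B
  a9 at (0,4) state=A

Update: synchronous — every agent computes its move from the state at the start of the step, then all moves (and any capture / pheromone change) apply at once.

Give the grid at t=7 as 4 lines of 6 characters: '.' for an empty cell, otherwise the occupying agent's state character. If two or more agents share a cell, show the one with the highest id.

t=1: a0@(0,2):A a1@(3,5):B a2@(0,5):A a3@(1,0):B a4@(1,3):A a5@(0,1):B a6@(0,0):B a7@(1,1):B a8@(1,5):B a9@(2,0):A
t=2: a0@(0,3):A a1@(0,4):B a2@(1,2):A a3@(1,0):B a4@(1,3):A a5@(0,1):B a6@(0,0):B a7@(1,4):B a8@(2,1):B a9@(2,2):A
t=3: a0@(0,2):A a1@(0,5):B a2@(1,1):A a3@(1,0):B a4@(1,5):A a5@(0,1):B a6@(0,0):B a7@(2,0):B a8@(2,3):B a9@(2,2):A
t=4: a0@(0,3):A a1@(0,5):B a2@(0,4):A a3@(1,0):B a4@(1,2):A a5@(1,3):B a6@(1,4):B a7@(2,1):B a8@(2,4):B a9@(2,5):A
t=5: a0@(0,0):A a1@(0,5):B a2@(0,1):A a3@(1,0):B a4@(0,2):A a5@(1,1):B a6@(1,5):B a7@(2,0):B a8@(2,4):B a9@(2,2):A
t=6: a0@(0,3):A a1@(0,5):B a2@(0,4):A a3@(1,0):B a4@(1,2):A a5@(1,3):B a6@(1,5):B a7@(2,0):B a8@(2,4):B a9@(1,4):A
t=7: a0@(0,3):A a1@(0,0):B a2@(0,1):A a3@(1,0):B a4@(0,2):A a5@(1,1):B a6@(1,5):B a7@(2,0):B a8@(2,4):B a9@(2,1):A

BAAA..
BB...B
BA..B.
......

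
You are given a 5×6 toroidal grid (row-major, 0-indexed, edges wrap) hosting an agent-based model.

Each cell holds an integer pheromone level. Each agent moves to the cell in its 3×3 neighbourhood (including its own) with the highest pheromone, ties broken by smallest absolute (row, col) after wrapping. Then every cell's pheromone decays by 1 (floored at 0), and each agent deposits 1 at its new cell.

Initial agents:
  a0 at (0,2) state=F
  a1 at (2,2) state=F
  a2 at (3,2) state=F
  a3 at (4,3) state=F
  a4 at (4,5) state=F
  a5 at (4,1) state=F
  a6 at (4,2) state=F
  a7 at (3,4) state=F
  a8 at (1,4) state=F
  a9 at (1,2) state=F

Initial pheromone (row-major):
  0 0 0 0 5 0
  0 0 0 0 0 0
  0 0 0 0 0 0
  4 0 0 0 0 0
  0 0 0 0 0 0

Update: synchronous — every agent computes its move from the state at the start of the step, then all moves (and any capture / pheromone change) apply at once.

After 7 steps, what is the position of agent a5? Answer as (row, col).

t=1: a0@(0,1) a1@(1,1) a2@(2,1) a3@(0,4) a4@(0,4) a5@(3,0) a6@(0,1) a7@(2,3) a8@(0,4) a9@(0,1) | pheromone: 0 3 0 0 7 0 / 0 1 0 0 0 0 / 0 1 0 1 0 0 / 4 0 0 0 0 0 / 0 0 0 0 0 0
t=2: a0@(0,1) a1@(0,1) a2@(3,0) a3@(0,4) a4@(0,4) a5@(3,0) a6@(0,1) a7@(2,3) a8@(0,4) a9@(0,1) | pheromone: 0 6 0 0 9 0 / 0 0 0 0 0 0 / 0 0 0 1 0 0 / 5 0 0 0 0 0 / 0 0 0 0 0 0
t=3: a0@(0,1) a1@(0,1) a2@(3,0) a3@(0,4) a4@(0,4) a5@(3,0) a6@(0,1) a7@(2,3) a8@(0,4) a9@(0,1) | pheromone: 0 9 0 0 11 0 / 0 0 0 0 0 0 / 0 0 0 1 0 0 / 6 0 0 0 0 0 / 0 0 0 0 0 0
t=4: a0@(0,1) a1@(0,1) a2@(3,0) a3@(0,4) a4@(0,4) a5@(3,0) a6@(0,1) a7@(2,3) a8@(0,4) a9@(0,1) | pheromone: 0 12 0 0 13 0 / 0 0 0 0 0 0 / 0 0 0 1 0 0 / 7 0 0 0 0 0 / 0 0 0 0 0 0
t=5: a0@(0,1) a1@(0,1) a2@(3,0) a3@(0,4) a4@(0,4) a5@(3,0) a6@(0,1) a7@(2,3) a8@(0,4) a9@(0,1) | pheromone: 0 15 0 0 15 0 / 0 0 0 0 0 0 / 0 0 0 1 0 0 / 8 0 0 0 0 0 / 0 0 0 0 0 0
t=6: a0@(0,1) a1@(0,1) a2@(3,0) a3@(0,4) a4@(0,4) a5@(3,0) a6@(0,1) a7@(2,3) a8@(0,4) a9@(0,1) | pheromone: 0 18 0 0 17 0 / 0 0 0 0 0 0 / 0 0 0 1 0 0 / 9 0 0 0 0 0 / 0 0 0 0 0 0
t=7: a0@(0,1) a1@(0,1) a2@(3,0) a3@(0,4) a4@(0,4) a5@(3,0) a6@(0,1) a7@(2,3) a8@(0,4) a9@(0,1) | pheromone: 0 21 0 0 19 0 / 0 0 0 0 0 0 / 0 0 0 1 0 0 / 10 0 0 0 0 0 / 0 0 0 0 0 0

(3, 0)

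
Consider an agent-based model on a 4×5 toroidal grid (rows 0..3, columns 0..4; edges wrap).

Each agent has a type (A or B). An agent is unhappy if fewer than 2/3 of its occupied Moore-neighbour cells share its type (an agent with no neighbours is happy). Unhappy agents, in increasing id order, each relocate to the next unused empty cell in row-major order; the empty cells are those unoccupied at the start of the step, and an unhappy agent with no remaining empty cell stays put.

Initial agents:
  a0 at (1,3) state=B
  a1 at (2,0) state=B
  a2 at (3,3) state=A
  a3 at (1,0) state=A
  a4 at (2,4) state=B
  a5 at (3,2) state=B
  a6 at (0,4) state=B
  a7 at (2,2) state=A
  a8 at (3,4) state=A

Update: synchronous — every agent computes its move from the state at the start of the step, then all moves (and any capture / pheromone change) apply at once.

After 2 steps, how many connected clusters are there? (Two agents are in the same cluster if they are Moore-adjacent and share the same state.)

2

t=1: a0@(1,3):B a1@(0,0):B a2@(0,1):A a3@(0,2):A a4@(0,3):B a5@(1,1):B a6@(1,2):B a7@(1,4):A a8@(2,1):A
t=2: a0@(0,4):B a1@(1,0):B a2@(2,0):A a3@(2,2):A a4@(2,3):B a5@(2,4):B a6@(3,0):B a7@(3,1):A a8@(3,2):A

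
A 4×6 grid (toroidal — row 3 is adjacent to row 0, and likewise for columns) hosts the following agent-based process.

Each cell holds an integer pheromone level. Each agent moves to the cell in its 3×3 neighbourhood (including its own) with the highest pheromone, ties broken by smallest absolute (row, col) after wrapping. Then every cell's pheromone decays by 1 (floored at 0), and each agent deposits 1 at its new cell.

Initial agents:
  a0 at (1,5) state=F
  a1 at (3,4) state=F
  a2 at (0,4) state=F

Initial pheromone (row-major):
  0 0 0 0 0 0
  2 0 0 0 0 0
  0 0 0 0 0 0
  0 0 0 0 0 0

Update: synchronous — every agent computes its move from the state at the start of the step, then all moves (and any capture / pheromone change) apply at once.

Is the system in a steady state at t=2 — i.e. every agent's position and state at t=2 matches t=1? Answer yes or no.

t=1: a0@(1,0) a1@(0,3) a2@(0,3) | pheromone: 0 0 0 2 0 0 / 2 0 0 0 0 0 / 0 0 0 0 0 0 / 0 0 0 0 0 0
t=2: a0@(1,0) a1@(0,3) a2@(0,3) | pheromone: 0 0 0 3 0 0 / 2 0 0 0 0 0 / 0 0 0 0 0 0 / 0 0 0 0 0 0

yes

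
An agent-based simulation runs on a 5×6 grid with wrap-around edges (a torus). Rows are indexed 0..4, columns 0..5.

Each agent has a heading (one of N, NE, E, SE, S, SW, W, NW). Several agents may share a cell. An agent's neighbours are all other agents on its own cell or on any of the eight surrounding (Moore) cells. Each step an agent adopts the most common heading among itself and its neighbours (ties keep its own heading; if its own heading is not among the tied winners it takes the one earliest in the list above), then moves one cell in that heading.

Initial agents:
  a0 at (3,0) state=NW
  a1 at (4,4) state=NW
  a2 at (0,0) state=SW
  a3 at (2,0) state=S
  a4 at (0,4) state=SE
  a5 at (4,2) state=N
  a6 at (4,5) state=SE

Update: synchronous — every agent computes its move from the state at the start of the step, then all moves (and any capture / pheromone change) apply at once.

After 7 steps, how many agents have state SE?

t=1: a0@(2,5):NW a1@(0,5):SE a2@(1,5):SW a3@(3,0):S a4@(1,5):SE a5@(3,2):N a6@(0,0):SE
t=2: a0@(1,4):NW a1@(1,0):SE a2@(2,0):SE a3@(4,0):S a4@(2,0):SE a5@(2,2):N a6@(1,1):SE
t=3: a0@(0,3):NW a1@(2,1):SE a2@(3,1):SE a3@(0,0):S a4@(3,1):SE a5@(1,2):N a6@(2,2):SE
t=4: a0@(4,2):NW a1@(3,2):SE a2@(4,2):SE a3@(1,0):S a4@(4,2):SE a5@(2,3):SE a6@(3,3):SE
t=5: a0@(0,3):SE a1@(4,3):SE a2@(0,3):SE a3@(2,0):S a4@(0,3):SE a5@(3,4):SE a6@(4,4):SE
t=6: a0@(1,4):SE a1@(0,4):SE a2@(1,4):SE a3@(3,0):S a4@(1,4):SE a5@(4,5):SE a6@(0,5):SE
t=7: a0@(2,5):SE a1@(1,5):SE a2@(2,5):SE a3@(4,0):S a4@(2,5):SE a5@(0,0):SE a6@(1,0):SE

6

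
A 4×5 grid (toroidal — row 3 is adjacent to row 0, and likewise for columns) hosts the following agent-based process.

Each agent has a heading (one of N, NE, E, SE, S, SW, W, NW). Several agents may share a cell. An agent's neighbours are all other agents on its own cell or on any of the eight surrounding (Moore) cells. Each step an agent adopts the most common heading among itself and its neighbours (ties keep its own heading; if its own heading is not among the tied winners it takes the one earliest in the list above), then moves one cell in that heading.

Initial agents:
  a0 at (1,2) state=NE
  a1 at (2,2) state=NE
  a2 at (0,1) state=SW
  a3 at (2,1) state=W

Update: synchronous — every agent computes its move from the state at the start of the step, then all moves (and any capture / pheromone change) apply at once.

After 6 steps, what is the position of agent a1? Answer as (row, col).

(0, 3)

t=1: a0@(0,3):NE a1@(1,3):NE a2@(1,0):SW a3@(1,2):NE
t=2: a0@(3,4):NE a1@(0,4):NE a2@(2,4):SW a3@(0,3):NE
t=3: a0@(2,0):NE a1@(3,0):NE a2@(3,3):SW a3@(3,4):NE
t=4: a0@(1,1):NE a1@(2,1):NE a2@(0,2):SW a3@(2,0):NE
t=5: a0@(0,2):NE a1@(1,2):NE a2@(1,1):SW a3@(1,1):NE
t=6: a0@(3,3):NE a1@(0,3):NE a2@(0,2):NE a3@(0,2):NE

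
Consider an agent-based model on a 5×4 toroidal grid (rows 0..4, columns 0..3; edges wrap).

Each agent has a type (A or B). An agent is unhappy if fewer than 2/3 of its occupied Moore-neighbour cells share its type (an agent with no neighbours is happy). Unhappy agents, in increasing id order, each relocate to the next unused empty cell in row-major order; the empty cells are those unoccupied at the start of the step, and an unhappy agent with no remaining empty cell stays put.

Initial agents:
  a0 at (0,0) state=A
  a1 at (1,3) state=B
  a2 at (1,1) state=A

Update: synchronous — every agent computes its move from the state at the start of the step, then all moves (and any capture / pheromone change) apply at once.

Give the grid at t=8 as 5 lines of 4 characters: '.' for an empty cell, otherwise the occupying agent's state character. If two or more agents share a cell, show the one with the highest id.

t=1: a0@(0,1):A a1@(0,2):B a2@(1,1):A
t=2: a0@(0,0):A a1@(0,3):B a2@(1,0):A
t=3: a0@(0,1):A a1@(0,2):B a2@(1,1):A
t=4: a0@(0,0):A a1@(0,3):B a2@(1,0):A
t=5: a0@(0,1):A a1@(0,2):B a2@(1,1):A
t=6: a0@(0,0):A a1@(0,3):B a2@(1,0):A
t=7: a0@(0,1):A a1@(0,2):B a2@(1,1):A
t=8: a0@(0,0):A a1@(0,3):B a2@(1,0):A

A..B
A...
....
....
....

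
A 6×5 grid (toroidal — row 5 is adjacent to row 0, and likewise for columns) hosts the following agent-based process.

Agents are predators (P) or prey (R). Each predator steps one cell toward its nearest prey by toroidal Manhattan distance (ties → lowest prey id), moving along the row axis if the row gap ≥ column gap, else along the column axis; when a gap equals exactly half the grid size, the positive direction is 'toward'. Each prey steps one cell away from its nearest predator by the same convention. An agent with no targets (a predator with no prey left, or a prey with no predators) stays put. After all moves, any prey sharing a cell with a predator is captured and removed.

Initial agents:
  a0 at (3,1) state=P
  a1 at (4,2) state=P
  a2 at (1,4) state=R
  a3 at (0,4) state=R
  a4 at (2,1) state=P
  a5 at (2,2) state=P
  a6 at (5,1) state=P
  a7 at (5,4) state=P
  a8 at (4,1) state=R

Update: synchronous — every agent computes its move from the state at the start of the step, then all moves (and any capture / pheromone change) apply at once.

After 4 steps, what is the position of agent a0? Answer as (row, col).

(1, 1)

t=1: a0@(4,1):P a1@(4,1):P a2@(2,4):R a3@(1,4):R a4@(3,1):P a5@(2,3):P a6@(4,1):P a7@(0,4):P a8@(5,1):R
t=2: a0@(5,1):P a1@(5,1):P a2@(2,0):R a4@(4,1):P a5@(2,4):P a6@(5,1):P a7@(1,4):P a8@(0,1):R
t=3: a0@(0,1):P a1@(0,1):P a2@(2,1):R a4@(5,1):P a5@(2,0):P a6@(0,1):P a7@(2,4):P a8@(1,1):R
t=4: a0@(1,1):P a1@(1,1):P a2@(2,2):R a4@(0,1):P a5@(2,1):P a6@(1,1):P a7@(2,0):P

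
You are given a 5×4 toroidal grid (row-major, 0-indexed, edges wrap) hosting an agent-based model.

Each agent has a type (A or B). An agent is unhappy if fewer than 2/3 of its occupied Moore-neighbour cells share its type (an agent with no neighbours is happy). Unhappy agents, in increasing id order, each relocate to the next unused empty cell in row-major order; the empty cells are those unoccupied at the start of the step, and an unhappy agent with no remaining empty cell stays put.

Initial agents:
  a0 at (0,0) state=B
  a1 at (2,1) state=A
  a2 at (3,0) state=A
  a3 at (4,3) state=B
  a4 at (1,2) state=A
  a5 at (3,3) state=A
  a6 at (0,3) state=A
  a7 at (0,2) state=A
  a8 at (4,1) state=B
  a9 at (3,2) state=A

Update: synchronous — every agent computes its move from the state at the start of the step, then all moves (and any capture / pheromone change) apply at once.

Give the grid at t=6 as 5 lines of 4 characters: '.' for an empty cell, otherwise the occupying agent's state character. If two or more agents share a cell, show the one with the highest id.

t=1: a0@(0,0):B a1@(2,1):A a2@(0,1):A a3@(1,0):B a4@(1,2):A a5@(3,3):A a6@(1,1):A a7@(1,3):A a8@(2,0):B a9@(2,2):A
t=2: a0@(0,2):B a1@(0,3):A a2@(2,3):A a3@(3,0):B a4@(1,2):A a5@(3,1):A a6@(3,2):A a7@(4,0):A a8@(4,1):B a9@(2,2):A
t=3: a0@(0,0):B a1@(0,3):A a2@(2,3):A a3@(0,1):B a4@(1,2):A a5@(1,0):A a6@(3,2):A a7@(1,1):A a8@(1,3):B a9@(2,2):A
t=4: a0@(0,2):B a1@(2,0):A a2@(2,3):A a3@(2,1):B a4@(1,2):A a5@(3,0):A a6@(3,2):A a7@(3,1):A a8@(3,3):B a9@(2,2):A
t=5: a0@(0,0):B a1@(0,1):A a2@(2,3):A a3@(0,3):B a4@(1,0):A a5@(1,1):A a6@(1,3):A a7@(3,1):A a8@(4,0):B a9@(2,2):A
t=6: a0@(0,2):B a1@(1,2):A a2@(2,3):A a3@(2,0):B a4@(1,0):A a5@(1,1):A a6@(2,1):A a7@(3,0):A a8@(3,2):B a9@(2,2):A

..B.
AAA.
BAAA
A.B.
....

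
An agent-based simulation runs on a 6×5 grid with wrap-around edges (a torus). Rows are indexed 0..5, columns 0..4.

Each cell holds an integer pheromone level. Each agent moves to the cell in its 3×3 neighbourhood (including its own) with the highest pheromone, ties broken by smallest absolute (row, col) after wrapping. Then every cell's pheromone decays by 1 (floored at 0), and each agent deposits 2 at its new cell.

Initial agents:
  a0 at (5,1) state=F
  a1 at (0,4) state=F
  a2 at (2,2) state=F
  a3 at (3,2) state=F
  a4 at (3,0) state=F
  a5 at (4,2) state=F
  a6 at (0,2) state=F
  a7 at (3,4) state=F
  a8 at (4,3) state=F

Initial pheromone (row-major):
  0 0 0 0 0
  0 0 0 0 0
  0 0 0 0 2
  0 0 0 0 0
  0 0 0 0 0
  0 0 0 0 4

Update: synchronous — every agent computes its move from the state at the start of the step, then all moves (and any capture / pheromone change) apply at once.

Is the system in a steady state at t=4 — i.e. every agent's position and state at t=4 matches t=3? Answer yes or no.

t=1: a0@(0,0) a1@(5,4) a2@(1,1) a3@(2,1) a4@(2,4) a5@(3,1) a6@(0,1) a7@(2,4) a8@(5,4) | pheromone: 2 2 0 0 0 / 0 2 0 0 0 / 0 2 0 0 5 / 0 2 0 0 0 / 0 0 0 0 0 / 0 0 0 0 7
t=2: a0@(5,4) a1@(5,4) a2@(0,0) a3@(1,1) a4@(2,4) a5@(2,1) a6@(0,0) a7@(2,4) a8@(5,4) | pheromone: 5 1 0 0 0 / 0 3 0 0 0 / 0 3 0 0 8 / 0 1 0 0 0 / 0 0 0 0 0 / 0 0 0 0 12
t=3: a0@(5,4) a1@(5,4) a2@(5,4) a3@(0,0) a4@(2,4) a5@(1,1) a6@(5,4) a7@(2,4) a8@(5,4) | pheromone: 6 0 0 0 0 / 0 4 0 0 0 / 0 2 0 0 11 / 0 0 0 0 0 / 0 0 0 0 0 / 0 0 0 0 21
t=4: a0@(5,4) a1@(5,4) a2@(5,4) a3@(5,4) a4@(2,4) a5@(0,0) a6@(5,4) a7@(2,4) a8@(5,4) | pheromone: 7 0 0 0 0 / 0 3 0 0 0 / 0 1 0 0 14 / 0 0 0 0 0 / 0 0 0 0 0 / 0 0 0 0 32

no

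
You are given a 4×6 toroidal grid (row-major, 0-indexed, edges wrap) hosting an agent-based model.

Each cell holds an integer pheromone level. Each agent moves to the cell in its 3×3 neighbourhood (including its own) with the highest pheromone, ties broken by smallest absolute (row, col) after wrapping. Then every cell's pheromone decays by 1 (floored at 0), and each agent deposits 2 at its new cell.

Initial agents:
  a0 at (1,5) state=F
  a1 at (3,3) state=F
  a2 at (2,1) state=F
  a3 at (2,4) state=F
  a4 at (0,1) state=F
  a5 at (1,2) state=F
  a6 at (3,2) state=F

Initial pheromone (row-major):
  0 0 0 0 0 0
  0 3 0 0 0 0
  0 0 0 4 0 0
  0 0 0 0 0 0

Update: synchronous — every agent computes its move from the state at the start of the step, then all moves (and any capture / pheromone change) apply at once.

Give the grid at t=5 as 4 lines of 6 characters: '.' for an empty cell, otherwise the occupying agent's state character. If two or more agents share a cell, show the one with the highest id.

......
.F....
...F..
......

t=1: a0@(0,0) a1@(2,3) a2@(1,1) a3@(2,3) a4@(1,1) a5@(2,3) a6@(2,3) | pheromone: 2 0 0 0 0 0 / 0 6 0 0 0 0 / 0 0 0 11 0 0 / 0 0 0 0 0 0
t=2: a0@(1,1) a1@(2,3) a2@(1,1) a3@(2,3) a4@(1,1) a5@(2,3) a6@(2,3) | pheromone: 1 0 0 0 0 0 / 0 11 0 0 0 0 / 0 0 0 18 0 0 / 0 0 0 0 0 0
t=3: a0@(1,1) a1@(2,3) a2@(1,1) a3@(2,3) a4@(1,1) a5@(2,3) a6@(2,3) | pheromone: 0 0 0 0 0 0 / 0 16 0 0 0 0 / 0 0 0 25 0 0 / 0 0 0 0 0 0
t=4: a0@(1,1) a1@(2,3) a2@(1,1) a3@(2,3) a4@(1,1) a5@(2,3) a6@(2,3) | pheromone: 0 0 0 0 0 0 / 0 21 0 0 0 0 / 0 0 0 32 0 0 / 0 0 0 0 0 0
t=5: a0@(1,1) a1@(2,3) a2@(1,1) a3@(2,3) a4@(1,1) a5@(2,3) a6@(2,3) | pheromone: 0 0 0 0 0 0 / 0 26 0 0 0 0 / 0 0 0 39 0 0 / 0 0 0 0 0 0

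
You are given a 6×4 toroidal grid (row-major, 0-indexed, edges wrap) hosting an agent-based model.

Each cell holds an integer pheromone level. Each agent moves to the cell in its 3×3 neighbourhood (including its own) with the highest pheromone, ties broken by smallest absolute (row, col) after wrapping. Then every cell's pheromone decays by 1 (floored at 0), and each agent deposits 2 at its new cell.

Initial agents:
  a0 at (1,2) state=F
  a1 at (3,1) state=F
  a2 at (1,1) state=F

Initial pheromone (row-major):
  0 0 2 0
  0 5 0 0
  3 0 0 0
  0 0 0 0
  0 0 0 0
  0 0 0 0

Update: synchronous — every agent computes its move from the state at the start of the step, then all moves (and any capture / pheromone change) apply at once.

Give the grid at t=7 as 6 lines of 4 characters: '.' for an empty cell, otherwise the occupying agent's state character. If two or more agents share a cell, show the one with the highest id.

....
.F..
....
....
....
....

t=1: a0@(1,1) a1@(2,0) a2@(1,1) | pheromone: 0 0 1 0 / 0 8 0 0 / 4 0 0 0 / 0 0 0 0 / 0 0 0 0 / 0 0 0 0
t=2: a0@(1,1) a1@(1,1) a2@(1,1) | pheromone: 0 0 0 0 / 0 13 0 0 / 3 0 0 0 / 0 0 0 0 / 0 0 0 0 / 0 0 0 0
t=3: a0@(1,1) a1@(1,1) a2@(1,1) | pheromone: 0 0 0 0 / 0 18 0 0 / 2 0 0 0 / 0 0 0 0 / 0 0 0 0 / 0 0 0 0
t=4: a0@(1,1) a1@(1,1) a2@(1,1) | pheromone: 0 0 0 0 / 0 23 0 0 / 1 0 0 0 / 0 0 0 0 / 0 0 0 0 / 0 0 0 0
t=5: a0@(1,1) a1@(1,1) a2@(1,1) | pheromone: 0 0 0 0 / 0 28 0 0 / 0 0 0 0 / 0 0 0 0 / 0 0 0 0 / 0 0 0 0
t=6: a0@(1,1) a1@(1,1) a2@(1,1) | pheromone: 0 0 0 0 / 0 33 0 0 / 0 0 0 0 / 0 0 0 0 / 0 0 0 0 / 0 0 0 0
t=7: a0@(1,1) a1@(1,1) a2@(1,1) | pheromone: 0 0 0 0 / 0 38 0 0 / 0 0 0 0 / 0 0 0 0 / 0 0 0 0 / 0 0 0 0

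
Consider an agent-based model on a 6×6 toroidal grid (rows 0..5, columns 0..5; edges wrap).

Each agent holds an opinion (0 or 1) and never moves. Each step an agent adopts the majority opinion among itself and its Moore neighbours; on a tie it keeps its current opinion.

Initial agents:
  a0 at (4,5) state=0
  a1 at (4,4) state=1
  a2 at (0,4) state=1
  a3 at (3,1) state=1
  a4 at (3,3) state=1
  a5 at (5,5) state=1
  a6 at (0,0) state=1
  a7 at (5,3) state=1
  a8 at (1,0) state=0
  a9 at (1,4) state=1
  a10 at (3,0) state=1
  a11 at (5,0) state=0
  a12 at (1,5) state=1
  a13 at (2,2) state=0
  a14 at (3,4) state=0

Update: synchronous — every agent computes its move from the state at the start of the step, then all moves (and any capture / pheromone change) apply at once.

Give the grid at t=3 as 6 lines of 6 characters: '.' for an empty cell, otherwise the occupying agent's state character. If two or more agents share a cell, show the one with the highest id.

t=1: a0@(4,5):0 a1@(4,4):1 a2@(0,4):1 a3@(3,1):1 a4@(3,3):1 a5@(5,5):1 a6@(0,0):1 a7@(5,3):1 a8@(1,0):1 a9@(1,4):1 a10@(3,0):1 a11@(5,0):0 a12@(1,5):1 a13@(2,2):1 a14@(3,4):0
t=2: (unchanged — steady state)

1...1.
1...11
..1...
11.10.
....10
0..1.1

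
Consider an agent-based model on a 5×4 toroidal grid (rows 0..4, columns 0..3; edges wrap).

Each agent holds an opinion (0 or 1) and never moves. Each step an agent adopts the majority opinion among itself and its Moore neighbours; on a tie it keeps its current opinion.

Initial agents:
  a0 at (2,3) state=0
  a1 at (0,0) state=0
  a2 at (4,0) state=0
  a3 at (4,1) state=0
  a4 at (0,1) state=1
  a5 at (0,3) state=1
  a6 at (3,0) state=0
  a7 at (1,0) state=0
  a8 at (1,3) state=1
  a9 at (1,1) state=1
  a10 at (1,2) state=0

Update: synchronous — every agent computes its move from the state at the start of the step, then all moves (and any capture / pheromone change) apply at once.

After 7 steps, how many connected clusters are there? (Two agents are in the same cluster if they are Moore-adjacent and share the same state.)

1

t=1: a0@(2,3):0 a1@(0,0):0 a2@(4,0):0 a3@(4,1):0 a4@(0,1):0 a5@(0,3):0 a6@(3,0):0 a7@(1,0):1 a8@(1,3):0 a9@(1,1):0 a10@(1,2):1
t=2: a0@(2,3):0 a1@(0,0):0 a2@(4,0):0 a3@(4,1):0 a4@(0,1):0 a5@(0,3):0 a6@(3,0):0 a7@(1,0):0 a8@(1,3):0 a9@(1,1):0 a10@(1,2):0
t=3: (unchanged — steady state)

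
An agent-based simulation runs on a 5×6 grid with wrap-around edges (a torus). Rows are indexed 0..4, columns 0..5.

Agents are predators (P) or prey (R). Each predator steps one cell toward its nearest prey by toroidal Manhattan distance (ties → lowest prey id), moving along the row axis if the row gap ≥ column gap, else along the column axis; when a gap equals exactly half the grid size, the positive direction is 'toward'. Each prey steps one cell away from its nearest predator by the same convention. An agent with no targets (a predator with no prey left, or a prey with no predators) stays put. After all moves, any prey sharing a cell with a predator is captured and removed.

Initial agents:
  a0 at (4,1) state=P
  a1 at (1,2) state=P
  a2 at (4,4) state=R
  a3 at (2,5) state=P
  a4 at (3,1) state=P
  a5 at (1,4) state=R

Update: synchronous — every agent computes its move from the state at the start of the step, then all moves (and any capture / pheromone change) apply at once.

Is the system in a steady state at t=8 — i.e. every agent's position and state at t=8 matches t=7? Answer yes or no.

yes

t=1: a0@(4,2):P a1@(1,3):P a2@(4,3):R a3@(1,5):P a4@(3,2):P
t=2: a0@(4,3):P a1@(0,3):P a2@(4,4):R a3@(0,5):P a4@(4,2):P
t=3: a0@(4,4):P a1@(4,3):P a3@(4,5):P a4@(4,3):P
t=4: (unchanged — steady state)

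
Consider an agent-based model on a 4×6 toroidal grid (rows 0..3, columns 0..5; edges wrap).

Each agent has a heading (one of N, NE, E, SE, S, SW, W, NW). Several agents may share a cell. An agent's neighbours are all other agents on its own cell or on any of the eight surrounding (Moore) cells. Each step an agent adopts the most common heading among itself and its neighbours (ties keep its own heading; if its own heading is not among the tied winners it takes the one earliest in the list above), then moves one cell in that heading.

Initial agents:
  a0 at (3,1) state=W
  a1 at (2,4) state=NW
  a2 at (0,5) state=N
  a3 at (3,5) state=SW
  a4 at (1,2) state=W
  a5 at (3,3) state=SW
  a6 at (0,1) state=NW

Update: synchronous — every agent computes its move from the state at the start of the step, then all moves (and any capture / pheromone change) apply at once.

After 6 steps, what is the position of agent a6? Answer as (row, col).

(0, 1)

t=1: a0@(3,0):W a1@(3,3):SW a2@(3,5):N a3@(0,4):SW a4@(1,1):W a5@(0,2):SW a6@(0,0):W
t=2: a0@(3,5):W a1@(0,2):SW a2@(3,4):W a3@(1,3):SW a4@(1,0):W a5@(1,1):SW a6@(0,5):W
t=3: a0@(3,4):W a1@(1,1):SW a2@(3,3):W a3@(2,2):SW a4@(1,5):W a5@(2,0):SW a6@(0,4):W
t=4: a0@(3,3):W a1@(2,0):SW a2@(3,2):W a3@(3,1):SW a4@(1,4):W a5@(3,5):SW a6@(0,3):W
t=5: a0@(3,2):W a1@(3,5):SW a2@(3,1):W a3@(0,0):SW a4@(1,3):W a5@(0,4):SW a6@(0,2):W
t=6: a0@(3,1):W a1@(0,4):SW a2@(3,0):W a3@(1,5):SW a4@(1,2):W a5@(1,3):SW a6@(0,1):W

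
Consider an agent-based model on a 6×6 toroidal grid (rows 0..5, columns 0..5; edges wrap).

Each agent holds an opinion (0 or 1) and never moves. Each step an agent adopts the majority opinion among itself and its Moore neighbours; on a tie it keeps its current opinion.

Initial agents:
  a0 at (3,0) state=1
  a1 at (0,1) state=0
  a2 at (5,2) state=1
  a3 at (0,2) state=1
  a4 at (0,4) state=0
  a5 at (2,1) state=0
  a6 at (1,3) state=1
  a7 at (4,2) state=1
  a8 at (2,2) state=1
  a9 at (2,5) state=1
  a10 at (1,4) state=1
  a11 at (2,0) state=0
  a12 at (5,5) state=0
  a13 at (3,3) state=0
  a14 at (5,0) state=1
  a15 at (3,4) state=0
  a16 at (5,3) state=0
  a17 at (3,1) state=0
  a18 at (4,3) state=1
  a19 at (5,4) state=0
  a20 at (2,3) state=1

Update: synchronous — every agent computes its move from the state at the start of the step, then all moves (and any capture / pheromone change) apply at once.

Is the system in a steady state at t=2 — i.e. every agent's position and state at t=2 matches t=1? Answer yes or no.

t=1: a0@(3,0):0 a1@(0,1):1 a2@(5,2):1 a3@(0,2):1 a4@(0,4):0 a5@(2,1):0 a6@(1,3):1 a7@(4,2):1 a8@(2,2):1 a9@(2,5):1 a10@(1,4):1 a11@(2,0):0 a12@(5,5):0 a13@(3,3):1 a14@(5,0):0 a15@(3,4):1 a16@(5,3):1 a17@(3,1):0 a18@(4,3):0 a19@(5,4):0 a20@(2,3):1
t=2: a0@(3,0):0 a1@(0,1):1 a2@(5,2):1 a3@(0,2):1 a4@(0,4):0 a5@(2,1):0 a6@(1,3):1 a7@(4,2):1 a8@(2,2):1 a9@(2,5):1 a10@(1,4):1 a11@(2,0):0 a12@(5,5):0 a13@(3,3):1 a14@(5,0):0 a15@(3,4):1 a16@(5,3):1 a17@(3,1):0 a18@(4,3):1 a19@(5,4):0 a20@(2,3):1

no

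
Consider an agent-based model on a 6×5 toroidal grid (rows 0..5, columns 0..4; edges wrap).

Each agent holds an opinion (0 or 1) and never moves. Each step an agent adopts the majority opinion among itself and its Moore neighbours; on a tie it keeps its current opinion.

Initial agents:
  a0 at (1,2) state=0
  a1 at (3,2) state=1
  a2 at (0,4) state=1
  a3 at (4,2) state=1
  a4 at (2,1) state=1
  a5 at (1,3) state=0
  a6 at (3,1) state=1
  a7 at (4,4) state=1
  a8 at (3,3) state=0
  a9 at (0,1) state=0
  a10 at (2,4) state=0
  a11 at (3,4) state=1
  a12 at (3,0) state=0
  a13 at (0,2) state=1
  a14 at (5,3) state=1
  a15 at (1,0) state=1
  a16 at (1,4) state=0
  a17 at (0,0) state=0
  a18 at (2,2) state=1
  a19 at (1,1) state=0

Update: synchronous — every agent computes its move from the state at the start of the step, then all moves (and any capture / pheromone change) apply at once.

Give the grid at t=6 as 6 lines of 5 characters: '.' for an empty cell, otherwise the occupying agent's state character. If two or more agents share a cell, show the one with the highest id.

t=1: a0@(1,2):0 a1@(3,2):1 a2@(0,4):1 a3@(4,2):1 a4@(2,1):1 a5@(1,3):0 a6@(3,1):1 a7@(4,4):1 a8@(3,3):1 a9@(0,1):0 a10@(2,4):0 a11@(3,4):0 a12@(3,0):1 a13@(0,2):0 a14@(5,3):1 a15@(1,0):0 a16@(1,4):0 a17@(0,0):0 a18@(2,2):1 a19@(1,1):0
t=2: a0@(1,2):0 a1@(3,2):1 a2@(0,4):0 a3@(4,2):1 a4@(2,1):1 a5@(1,3):0 a6@(3,1):1 a7@(4,4):1 a8@(3,3):1 a9@(0,1):0 a10@(2,4):0 a11@(3,4):1 a12@(3,0):1 a13@(0,2):0 a14@(5,3):1 a15@(1,0):0 a16@(1,4):0 a17@(0,0):0 a18@(2,2):1 a19@(1,1):0
t=3: (unchanged — steady state)

000.0
00000
.11.0
11111
..1.1
...1.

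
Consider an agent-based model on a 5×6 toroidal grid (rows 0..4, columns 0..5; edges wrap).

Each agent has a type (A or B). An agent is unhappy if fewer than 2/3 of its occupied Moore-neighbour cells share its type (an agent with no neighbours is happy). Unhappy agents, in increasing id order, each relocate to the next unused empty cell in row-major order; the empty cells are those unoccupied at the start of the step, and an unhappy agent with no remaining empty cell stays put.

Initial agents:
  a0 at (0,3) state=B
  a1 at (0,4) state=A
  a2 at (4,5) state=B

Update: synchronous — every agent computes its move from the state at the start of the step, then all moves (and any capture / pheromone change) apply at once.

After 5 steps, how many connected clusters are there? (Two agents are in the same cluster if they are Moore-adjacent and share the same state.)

3

t=1: a0@(0,0):B a1@(0,1):A a2@(0,2):B
t=2: a0@(0,3):B a1@(0,4):A a2@(0,5):B
t=3: a0@(0,0):B a1@(0,1):A a2@(0,2):B
t=4: a0@(0,3):B a1@(0,4):A a2@(0,5):B
t=5: a0@(0,0):B a1@(0,1):A a2@(0,2):B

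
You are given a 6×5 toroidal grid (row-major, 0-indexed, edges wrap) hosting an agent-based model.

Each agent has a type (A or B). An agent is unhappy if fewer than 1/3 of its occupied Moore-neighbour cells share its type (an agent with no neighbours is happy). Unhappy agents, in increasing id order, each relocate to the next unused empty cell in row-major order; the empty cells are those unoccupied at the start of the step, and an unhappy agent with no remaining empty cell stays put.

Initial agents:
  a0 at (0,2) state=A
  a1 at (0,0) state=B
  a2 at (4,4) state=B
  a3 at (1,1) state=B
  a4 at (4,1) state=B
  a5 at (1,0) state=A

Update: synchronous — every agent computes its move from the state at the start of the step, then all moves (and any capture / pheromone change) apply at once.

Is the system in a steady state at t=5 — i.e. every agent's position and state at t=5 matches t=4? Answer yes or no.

yes

t=1: a0@(0,1):A a1@(0,0):B a2@(4,4):B a3@(1,1):B a4@(4,1):B a5@(0,3):A
t=2: a0@(0,2):A a1@(0,0):B a2@(4,4):B a3@(1,1):B a4@(4,1):B a5@(0,3):A
t=3: (unchanged — steady state)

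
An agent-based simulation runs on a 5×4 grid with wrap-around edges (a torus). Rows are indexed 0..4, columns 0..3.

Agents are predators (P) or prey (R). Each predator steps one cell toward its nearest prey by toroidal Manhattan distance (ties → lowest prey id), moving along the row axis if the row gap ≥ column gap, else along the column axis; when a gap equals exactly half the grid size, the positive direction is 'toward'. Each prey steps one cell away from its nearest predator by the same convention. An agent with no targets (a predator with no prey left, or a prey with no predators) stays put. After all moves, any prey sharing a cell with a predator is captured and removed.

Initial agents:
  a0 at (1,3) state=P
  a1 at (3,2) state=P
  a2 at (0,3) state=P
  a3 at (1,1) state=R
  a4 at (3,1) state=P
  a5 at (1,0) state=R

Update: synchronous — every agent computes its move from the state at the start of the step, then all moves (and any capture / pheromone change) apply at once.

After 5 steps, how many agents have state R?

t=1: a0@(1,0):P a1@(2,2):P a2@(1,3):P a4@(2,1):P a5@(1,1):R
t=2: a0@(1,1):P a1@(1,2):P a2@(1,0):P a4@(1,1):P
t=3: (unchanged — steady state)

0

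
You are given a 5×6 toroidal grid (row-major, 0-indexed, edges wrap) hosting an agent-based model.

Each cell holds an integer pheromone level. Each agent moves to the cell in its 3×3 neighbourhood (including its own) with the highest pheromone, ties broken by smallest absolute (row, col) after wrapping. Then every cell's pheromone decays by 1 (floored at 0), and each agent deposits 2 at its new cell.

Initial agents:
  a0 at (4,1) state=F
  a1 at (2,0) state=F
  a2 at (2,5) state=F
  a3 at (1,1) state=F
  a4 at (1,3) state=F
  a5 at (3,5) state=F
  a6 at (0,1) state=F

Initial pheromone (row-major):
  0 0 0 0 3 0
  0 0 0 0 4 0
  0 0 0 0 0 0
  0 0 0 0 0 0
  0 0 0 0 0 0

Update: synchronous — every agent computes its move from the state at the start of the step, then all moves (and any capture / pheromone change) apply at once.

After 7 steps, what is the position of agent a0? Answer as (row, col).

(0, 0)

t=1: a0@(0,0) a1@(1,0) a2@(1,4) a3@(0,0) a4@(1,4) a5@(2,0) a6@(0,0) | pheromone: 6 0 0 0 2 0 / 2 0 0 0 7 0 / 2 0 0 0 0 0 / 0 0 0 0 0 0 / 0 0 0 0 0 0
t=2: a0@(0,0) a1@(0,0) a2@(1,4) a3@(0,0) a4@(1,4) a5@(1,0) a6@(0,0) | pheromone: 13 0 0 0 1 0 / 3 0 0 0 10 0 / 1 0 0 0 0 0 / 0 0 0 0 0 0 / 0 0 0 0 0 0
t=3: a0@(0,0) a1@(0,0) a2@(1,4) a3@(0,0) a4@(1,4) a5@(0,0) a6@(0,0) | pheromone: 22 0 0 0 0 0 / 2 0 0 0 13 0 / 0 0 0 0 0 0 / 0 0 0 0 0 0 / 0 0 0 0 0 0
t=4: a0@(0,0) a1@(0,0) a2@(1,4) a3@(0,0) a4@(1,4) a5@(0,0) a6@(0,0) | pheromone: 31 0 0 0 0 0 / 1 0 0 0 16 0 / 0 0 0 0 0 0 / 0 0 0 0 0 0 / 0 0 0 0 0 0
t=5: a0@(0,0) a1@(0,0) a2@(1,4) a3@(0,0) a4@(1,4) a5@(0,0) a6@(0,0) | pheromone: 40 0 0 0 0 0 / 0 0 0 0 19 0 / 0 0 0 0 0 0 / 0 0 0 0 0 0 / 0 0 0 0 0 0
t=6: a0@(0,0) a1@(0,0) a2@(1,4) a3@(0,0) a4@(1,4) a5@(0,0) a6@(0,0) | pheromone: 49 0 0 0 0 0 / 0 0 0 0 22 0 / 0 0 0 0 0 0 / 0 0 0 0 0 0 / 0 0 0 0 0 0
t=7: a0@(0,0) a1@(0,0) a2@(1,4) a3@(0,0) a4@(1,4) a5@(0,0) a6@(0,0) | pheromone: 58 0 0 0 0 0 / 0 0 0 0 25 0 / 0 0 0 0 0 0 / 0 0 0 0 0 0 / 0 0 0 0 0 0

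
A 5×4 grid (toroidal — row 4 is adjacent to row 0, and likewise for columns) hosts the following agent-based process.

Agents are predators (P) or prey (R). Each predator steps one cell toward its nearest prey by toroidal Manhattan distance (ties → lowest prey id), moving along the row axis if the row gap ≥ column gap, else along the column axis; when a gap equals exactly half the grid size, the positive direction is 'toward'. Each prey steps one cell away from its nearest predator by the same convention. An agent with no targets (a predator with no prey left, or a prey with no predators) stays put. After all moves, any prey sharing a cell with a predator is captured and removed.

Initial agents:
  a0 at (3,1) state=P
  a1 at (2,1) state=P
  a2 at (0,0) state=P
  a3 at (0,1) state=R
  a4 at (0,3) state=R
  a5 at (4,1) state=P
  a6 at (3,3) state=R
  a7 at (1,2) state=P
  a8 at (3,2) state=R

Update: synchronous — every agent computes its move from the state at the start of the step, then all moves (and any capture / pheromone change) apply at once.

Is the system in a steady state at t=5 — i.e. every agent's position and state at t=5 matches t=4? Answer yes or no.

t=1: a0@(3,2):P a1@(1,1):P a2@(0,1):P a5@(0,1):P a7@(0,2):P a8@(3,3):R
t=2: a0@(3,3):P a1@(2,1):P a2@(4,1):P a5@(4,1):P a7@(4,2):P a8@(3,0):R
t=3: a0@(3,0):P a1@(3,1):P a2@(3,1):P a5@(3,1):P a7@(4,3):P
t=4: (unchanged — steady state)

yes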